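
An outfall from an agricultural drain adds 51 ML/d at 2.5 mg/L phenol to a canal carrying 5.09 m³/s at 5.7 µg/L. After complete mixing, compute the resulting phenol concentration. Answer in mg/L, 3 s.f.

51 ML/d = 0.5903 m³/s.
5.7 µg/L = 0.0057 mg/L.
By mass balance at complete mixing, C = (0.5903·2.5 + 5.09·0.0057) / (0.5903 + 5.09) = 1.505/5.68 = 0.2649 mg/L.

0.265 mg/L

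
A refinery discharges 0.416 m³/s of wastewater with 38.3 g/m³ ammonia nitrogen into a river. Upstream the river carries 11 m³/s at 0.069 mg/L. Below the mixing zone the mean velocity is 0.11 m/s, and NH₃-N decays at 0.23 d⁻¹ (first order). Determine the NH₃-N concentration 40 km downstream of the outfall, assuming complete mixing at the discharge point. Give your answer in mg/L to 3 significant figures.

0.555 mg/L

After complete mixing, C₀ = (0.416·38.3 + 11·0.069) / 11.42 = 1.462 mg/L.
Travel time t = 4e+04 m / 0.11 m/s = 3.636e+05 s = 4.209 d.
C = 1.462·exp(−0.23·4.209) = 1.462·0.3798 = 0.5554 mg/L.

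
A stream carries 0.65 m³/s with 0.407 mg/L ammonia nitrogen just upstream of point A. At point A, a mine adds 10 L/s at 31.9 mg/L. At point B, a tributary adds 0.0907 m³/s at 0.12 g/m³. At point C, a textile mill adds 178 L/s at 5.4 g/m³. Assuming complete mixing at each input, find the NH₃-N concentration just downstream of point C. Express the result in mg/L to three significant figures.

1.68 mg/L

10 L/s = 0.01 m³/s.
After input A: C = (0.65·0.407 + 0.01·31.9) / 0.66 = 0.8842 mg/L.
After input B: C = (0.66·0.8842 + 0.0907·0.12) / 0.7507 = 0.7918 mg/L.
178 L/s = 0.178 m³/s.
After input C: C = (0.7507·0.7918 + 0.178·5.4) / 0.9287 = 1.675 mg/L.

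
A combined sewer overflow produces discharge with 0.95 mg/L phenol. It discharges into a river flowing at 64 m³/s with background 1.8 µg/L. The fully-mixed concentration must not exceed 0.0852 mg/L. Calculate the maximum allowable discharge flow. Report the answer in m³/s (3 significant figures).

6.17 m³/s

1.8 µg/L = 0.0018 mg/L.
Mass balance at complete mixing: C_std·(Q_w + Q_r) = Q_w·C_e + Q_r·C_b.
Rearranging, Q_w = Q_r·(C_std − C_b)/(C_e − C_std) = 64·(0.0852 − 0.0018) / (0.95 − 0.0852) = 6.172 m³/s.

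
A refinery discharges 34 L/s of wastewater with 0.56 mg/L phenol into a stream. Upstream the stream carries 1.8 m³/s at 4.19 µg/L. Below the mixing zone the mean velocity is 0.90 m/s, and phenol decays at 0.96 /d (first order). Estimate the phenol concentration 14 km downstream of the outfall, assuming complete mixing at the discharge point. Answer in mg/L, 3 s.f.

34 L/s = 0.034 m³/s.
4.19 µg/L = 0.00419 mg/L.
After complete mixing, C₀ = (0.034·0.56 + 1.8·0.00419) / 1.834 = 0.01449 mg/L.
Travel time t = 1.4e+04 m / 0.90 m/s = 1.556e+04 s = 0.18 d.
C = 0.01449·exp(−0.96·0.18) = 0.01449·0.8413 = 0.01219 mg/L.

0.0122 mg/L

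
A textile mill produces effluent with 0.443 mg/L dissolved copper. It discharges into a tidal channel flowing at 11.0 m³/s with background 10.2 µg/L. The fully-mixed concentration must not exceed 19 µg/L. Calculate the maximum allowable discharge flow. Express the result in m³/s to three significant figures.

10.2 µg/L = 0.0102 mg/L.
19 µg/L = 0.019 mg/L.
Mass balance at complete mixing: C_std·(Q_w + Q_r) = Q_w·C_e + Q_r·C_b.
Rearranging, Q_w = Q_r·(C_std − C_b)/(C_e − C_std) = 11.0·(0.019 − 0.0102) / (0.443 − 0.019) = 0.2283 m³/s.

0.228 m³/s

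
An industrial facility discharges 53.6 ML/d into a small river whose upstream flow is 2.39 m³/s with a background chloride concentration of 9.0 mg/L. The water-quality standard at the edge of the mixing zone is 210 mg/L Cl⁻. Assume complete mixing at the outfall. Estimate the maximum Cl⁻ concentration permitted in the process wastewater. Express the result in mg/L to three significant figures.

53.6 ML/d = 0.6204 m³/s.
Mass balance: 210·3.01 = 0.6204·Cₑ + 2.39·9.
Cₑ = (632.2 − 21.51) / 0.6204 = 984.4 mg/L.

984 mg/L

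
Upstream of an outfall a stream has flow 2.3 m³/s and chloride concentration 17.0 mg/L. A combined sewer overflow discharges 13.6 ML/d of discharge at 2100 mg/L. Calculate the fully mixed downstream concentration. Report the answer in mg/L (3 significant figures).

150 mg/L

13.6 ML/d = 0.1574 m³/s.
By mass balance at complete mixing, C = (0.1574·2100 + 2.3·17) / (0.1574 + 2.3) = 369.7/2.457 = 150.4 mg/L.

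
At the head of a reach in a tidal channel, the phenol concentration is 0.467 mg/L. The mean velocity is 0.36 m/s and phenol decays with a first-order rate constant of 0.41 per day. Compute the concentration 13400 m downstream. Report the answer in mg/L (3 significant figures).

Travel time t = 13400 m / 0.36 m/s = 1.34e+04/0.36 = 3.722e+04 s = 0.4308 d.
First-order decay: C = 0.467·exp(−0.41·0.4308) = 0.467·0.8381 = 0.3914 mg/L.

0.391 mg/L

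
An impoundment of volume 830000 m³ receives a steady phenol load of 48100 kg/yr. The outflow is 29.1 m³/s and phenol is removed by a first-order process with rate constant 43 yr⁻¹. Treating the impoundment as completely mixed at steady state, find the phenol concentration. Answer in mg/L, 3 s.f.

Outflow Q = 29.1 m³/s × 3.156e+07 s/yr = 9.183e+08 m³/yr.
Steady-state CSTR mass balance: W = Q·C + k·V·C, so C = W/(Q + kV).
Q + kV = 9.183e+08 + 43·830000 = 9.54e+08 m³/yr.
C = 48100/9.54e+08 = 5.042e-05 kg/m³ = 0.05042 mg/L.

0.0504 mg/L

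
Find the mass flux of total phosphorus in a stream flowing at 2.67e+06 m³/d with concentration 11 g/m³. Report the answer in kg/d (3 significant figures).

29400 kg/d

2.67e+06 m³/d = 30.9 m³/s.
Mass flux = Q·C = 30.9 m³/s × 11 g/m³ = 339.9 g/s.
= 339.9 g/s × 86.4 = 2.937e+04 kg/d.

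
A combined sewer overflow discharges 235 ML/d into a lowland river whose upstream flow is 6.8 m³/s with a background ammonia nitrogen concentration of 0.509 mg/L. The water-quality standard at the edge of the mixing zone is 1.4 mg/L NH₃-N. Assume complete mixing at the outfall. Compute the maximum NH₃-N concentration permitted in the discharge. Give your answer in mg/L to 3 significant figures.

3.63 mg/L

235 ML/d = 2.72 m³/s.
Mass balance: 1.4·9.52 = 2.72·Cₑ + 6.8·0.509.
Cₑ = (13.33 − 3.461) / 2.72 = 3.628 mg/L.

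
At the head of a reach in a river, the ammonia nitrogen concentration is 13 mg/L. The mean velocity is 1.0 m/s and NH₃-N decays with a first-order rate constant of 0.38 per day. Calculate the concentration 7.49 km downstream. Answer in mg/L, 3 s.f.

12.6 mg/L

Travel time t = 7.49 km / 1.0 m/s = 7490/1.0 = 7490 s = 0.08669 d.
First-order decay: C = 13·exp(−0.38·0.08669) = 13·0.9676 = 12.58 mg/L.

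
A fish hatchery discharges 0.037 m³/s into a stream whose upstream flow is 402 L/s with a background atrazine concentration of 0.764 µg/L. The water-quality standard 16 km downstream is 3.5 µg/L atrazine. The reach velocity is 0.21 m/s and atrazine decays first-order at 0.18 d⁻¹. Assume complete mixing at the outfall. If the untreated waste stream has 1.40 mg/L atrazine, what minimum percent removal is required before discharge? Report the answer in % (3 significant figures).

97.1 %

402 L/s = 0.402 m³/s.
0.764 µg/L = 0.000764 mg/L.
3.5 µg/L = 0.0035 mg/L.
Travel time to the compliance point: t = 1.6e+04/0.21 = 7.619e+04 s = 0.8818 d; decay factor exp(−0.18·0.8818) = 0.8532.
So the concentration just after mixing may be at most 0.0035/0.8532 = 0.004102 mg/L.
Mass balance: 0.004102·0.439 = 0.037·Cₑ + 0.402·0.000764.
Cₑ = (0.001801 − 0.0003071) / 0.037 = 0.04037 mg/L.
Required removal = 1 − 0.04037/1.40 = 97.12 %.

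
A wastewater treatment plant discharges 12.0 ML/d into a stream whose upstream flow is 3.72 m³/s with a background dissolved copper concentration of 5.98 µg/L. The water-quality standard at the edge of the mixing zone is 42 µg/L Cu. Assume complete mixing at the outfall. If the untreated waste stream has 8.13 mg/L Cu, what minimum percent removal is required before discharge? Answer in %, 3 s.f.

12.0 ML/d = 0.1389 m³/s.
5.98 µg/L = 0.00598 mg/L.
42 µg/L = 0.042 mg/L.
Mass balance: 0.042·3.859 = 0.1389·Cₑ + 3.72·0.00598.
Cₑ = (0.1621 − 0.02225) / 0.1389 = 1.007 mg/L.
Required removal = 1 − 1.007/8.13 = 87.62 %.

87.6 %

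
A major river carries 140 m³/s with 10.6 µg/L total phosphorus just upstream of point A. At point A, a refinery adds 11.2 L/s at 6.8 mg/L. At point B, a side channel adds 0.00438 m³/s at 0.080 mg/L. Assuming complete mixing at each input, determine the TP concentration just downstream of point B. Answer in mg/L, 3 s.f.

0.0111 mg/L

10.6 µg/L = 0.0106 mg/L.
11.2 L/s = 0.0112 m³/s.
After input A: C = (140·0.0106 + 0.0112·6.8) / 140 = 0.01114 mg/L.
After input B: C = (140·0.01114 + 0.00438·0.08) / 140 = 0.01115 mg/L.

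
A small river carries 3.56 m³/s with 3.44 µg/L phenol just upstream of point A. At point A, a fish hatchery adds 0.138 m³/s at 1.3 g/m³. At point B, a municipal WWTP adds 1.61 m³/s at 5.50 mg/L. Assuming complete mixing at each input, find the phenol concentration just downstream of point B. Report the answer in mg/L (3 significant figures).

1.70 mg/L

3.44 µg/L = 0.00344 mg/L.
After input A: C = (3.56·0.00344 + 0.138·1.3) / 3.698 = 0.05182 mg/L.
After input B: C = (3.698·0.05182 + 1.61·5.5) / 5.308 = 1.704 mg/L.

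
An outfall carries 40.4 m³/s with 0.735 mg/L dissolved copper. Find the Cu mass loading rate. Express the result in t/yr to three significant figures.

Mass flux = Q·C = 40.4 m³/s × 0.735 g/m³ = 29.69 g/s.
= 29.69 g/s × 31.56 = 937.1 t/yr.

937 t/yr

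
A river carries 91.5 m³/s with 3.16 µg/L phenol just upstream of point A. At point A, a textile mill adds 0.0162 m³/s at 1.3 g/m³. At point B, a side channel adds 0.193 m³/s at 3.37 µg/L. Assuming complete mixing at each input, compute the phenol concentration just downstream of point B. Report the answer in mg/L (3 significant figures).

0.00339 mg/L

3.16 µg/L = 0.00316 mg/L.
After input A: C = (91.5·0.00316 + 0.0162·1.3) / 91.52 = 0.00339 mg/L.
3.37 µg/L = 0.00337 mg/L.
After input B: C = (91.52·0.00339 + 0.193·0.00337) / 91.71 = 0.00339 mg/L.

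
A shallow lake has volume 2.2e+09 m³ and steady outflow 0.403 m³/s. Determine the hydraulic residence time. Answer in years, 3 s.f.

Q = 0.403 m³/s × 3.156e+07 s/yr = 1.272e+07 m³/yr.
Hydraulic residence time τ = V/Q = 2.2e+09/1.272e+07 = 173 yr.

173 yr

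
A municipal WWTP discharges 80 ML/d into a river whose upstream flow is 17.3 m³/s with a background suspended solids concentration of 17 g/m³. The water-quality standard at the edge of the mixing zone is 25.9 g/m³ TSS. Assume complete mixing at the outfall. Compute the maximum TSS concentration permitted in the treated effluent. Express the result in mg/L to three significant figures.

192 mg/L

80 ML/d = 0.9259 m³/s.
Mass balance: 25.9·18.23 = 0.9259·Cₑ + 17.3·17.
Cₑ = (472.1 − 294.1) / 0.9259 = 192.2 mg/L.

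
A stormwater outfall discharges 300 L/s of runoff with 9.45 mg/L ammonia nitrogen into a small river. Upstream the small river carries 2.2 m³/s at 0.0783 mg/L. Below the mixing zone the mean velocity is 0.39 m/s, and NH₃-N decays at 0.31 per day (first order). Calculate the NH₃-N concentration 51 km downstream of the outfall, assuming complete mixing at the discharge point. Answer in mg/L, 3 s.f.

0.752 mg/L

300 L/s = 0.3 m³/s.
After complete mixing, C₀ = (0.3·9.45 + 2.2·0.0783) / 2.5 = 1.203 mg/L.
Travel time t = 5.1e+04 m / 0.39 m/s = 1.308e+05 s = 1.514 d.
C = 1.203·exp(−0.31·1.514) = 1.203·0.6255 = 0.7524 mg/L.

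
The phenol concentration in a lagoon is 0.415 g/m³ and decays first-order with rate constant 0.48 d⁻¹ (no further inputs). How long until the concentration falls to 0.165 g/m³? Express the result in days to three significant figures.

1.92 d

t = ln(C₀/C)/k = ln(0.415/0.165)/0.48 = 0.9223/0.48 = 1.922 d.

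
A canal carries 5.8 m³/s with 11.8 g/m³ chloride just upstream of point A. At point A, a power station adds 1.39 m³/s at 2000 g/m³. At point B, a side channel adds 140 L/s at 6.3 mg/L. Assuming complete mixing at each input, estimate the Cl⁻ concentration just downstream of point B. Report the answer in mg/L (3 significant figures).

389 mg/L

After input A: C = (5.8·11.8 + 1.39·2000) / 7.19 = 396.2 mg/L.
140 L/s = 0.14 m³/s.
After input B: C = (7.19·396.2 + 0.14·6.3) / 7.33 = 388.7 mg/L.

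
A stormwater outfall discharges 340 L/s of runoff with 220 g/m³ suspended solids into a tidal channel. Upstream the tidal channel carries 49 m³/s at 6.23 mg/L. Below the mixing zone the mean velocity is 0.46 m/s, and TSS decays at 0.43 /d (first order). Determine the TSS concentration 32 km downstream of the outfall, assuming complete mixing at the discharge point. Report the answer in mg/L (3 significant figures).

5.45 mg/L

340 L/s = 0.34 m³/s.
After complete mixing, C₀ = (0.34·220 + 49·6.23) / 49.34 = 7.703 mg/L.
Travel time t = 3.2e+04 m / 0.46 m/s = 6.957e+04 s = 0.8052 d.
C = 7.703·exp(−0.43·0.8052) = 7.703·0.7074 = 5.449 mg/L.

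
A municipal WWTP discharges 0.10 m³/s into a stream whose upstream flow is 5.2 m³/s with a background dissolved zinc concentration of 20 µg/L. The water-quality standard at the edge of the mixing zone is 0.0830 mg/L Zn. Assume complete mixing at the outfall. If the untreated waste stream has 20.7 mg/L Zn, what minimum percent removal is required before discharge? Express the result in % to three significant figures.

20 µg/L = 0.02 mg/L.
Mass balance: 0.083·5.3 = 0.1·Cₑ + 5.2·0.02.
Cₑ = (0.4399 − 0.104) / 0.1 = 3.359 mg/L.
Required removal = 1 − 3.359/20.7 = 83.77 %.

83.8 %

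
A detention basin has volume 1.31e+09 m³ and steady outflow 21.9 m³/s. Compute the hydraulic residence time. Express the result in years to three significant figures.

Q = 21.9 m³/s × 3.156e+07 s/yr = 6.911e+08 m³/yr.
Hydraulic residence time τ = V/Q = 1.31e+09/6.911e+08 = 1.895 yr.

1.90 yr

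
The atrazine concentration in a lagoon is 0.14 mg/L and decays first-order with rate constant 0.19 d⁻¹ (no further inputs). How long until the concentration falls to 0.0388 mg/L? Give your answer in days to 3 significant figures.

6.75 d

t = ln(C₀/C)/k = ln(0.14/0.0388)/0.19 = 1.283/0.19 = 6.754 d.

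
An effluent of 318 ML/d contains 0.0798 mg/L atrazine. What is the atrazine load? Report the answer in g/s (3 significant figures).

0.294 g/s

318 ML/d = 3.681 m³/s.
Mass flux = Q·C = 3.681 m³/s × 0.0798 g/m³ = 0.2937 g/s.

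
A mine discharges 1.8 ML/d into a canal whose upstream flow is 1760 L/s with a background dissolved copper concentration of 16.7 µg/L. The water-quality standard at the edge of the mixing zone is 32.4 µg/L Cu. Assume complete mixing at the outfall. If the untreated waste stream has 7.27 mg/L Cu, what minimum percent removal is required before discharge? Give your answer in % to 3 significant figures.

1.8 ML/d = 0.02083 m³/s.
1760 L/s = 1.76 m³/s.
16.7 µg/L = 0.0167 mg/L.
32.4 µg/L = 0.0324 mg/L.
Mass balance: 0.0324·1.781 = 0.02083·Cₑ + 1.76·0.0167.
Cₑ = (0.0577 − 0.02939) / 0.02083 = 1.359 mg/L.
Required removal = 1 − 1.359/7.27 = 81.31 %.

81.3 %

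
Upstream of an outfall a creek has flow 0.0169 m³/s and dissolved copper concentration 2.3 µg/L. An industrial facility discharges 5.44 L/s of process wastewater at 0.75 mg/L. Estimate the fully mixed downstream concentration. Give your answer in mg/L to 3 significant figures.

5.44 L/s = 0.00544 m³/s.
2.3 µg/L = 0.0023 mg/L.
Conservation of mass across the mixing zone: C = (0.00544·0.75 + 0.0169·0.0023) / (0.00544 + 0.0169) = 0.004119/0.02234 = 0.1844 mg/L.

0.184 mg/L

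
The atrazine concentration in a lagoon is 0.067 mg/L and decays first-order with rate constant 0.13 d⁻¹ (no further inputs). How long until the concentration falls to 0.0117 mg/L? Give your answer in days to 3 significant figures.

13.4 d

t = ln(C₀/C)/k = ln(0.067/0.0117)/0.13 = 1.745/0.13 = 13.42 d.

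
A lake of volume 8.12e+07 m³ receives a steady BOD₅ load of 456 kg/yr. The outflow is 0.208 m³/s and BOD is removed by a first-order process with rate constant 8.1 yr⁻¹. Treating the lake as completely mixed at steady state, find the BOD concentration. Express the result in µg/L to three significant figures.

0.686 µg/L

Outflow Q = 0.208 m³/s × 3.156e+07 s/yr = 6.564e+06 m³/yr.
Steady-state CSTR mass balance: W = Q·C + k·V·C, so C = W/(Q + kV).
Q + kV = 6.564e+06 + 8.1·8.12e+07 = 6.643e+08 m³/yr.
C = 456/6.643e+08 = 6.865e-07 kg/m³ = 0.0006865 mg/L = 0.6865 µg/L.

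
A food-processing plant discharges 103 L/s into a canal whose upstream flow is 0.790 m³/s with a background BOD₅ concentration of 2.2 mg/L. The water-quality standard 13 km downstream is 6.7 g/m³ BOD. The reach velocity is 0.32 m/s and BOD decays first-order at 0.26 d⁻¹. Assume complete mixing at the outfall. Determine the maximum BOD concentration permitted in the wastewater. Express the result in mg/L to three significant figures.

48.8 mg/L

103 L/s = 0.103 m³/s.
Travel time to the compliance point: t = 1.3e+04/0.32 = 4.062e+04 s = 0.4702 d; decay factor exp(−0.26·0.4702) = 0.8849.
So the concentration just after mixing may be at most 6.7/0.8849 = 7.571 mg/L.
Mass balance: 7.571·0.893 = 0.103·Cₑ + 0.79·2.2.
Cₑ = (6.761 − 1.738) / 0.103 = 48.77 mg/L.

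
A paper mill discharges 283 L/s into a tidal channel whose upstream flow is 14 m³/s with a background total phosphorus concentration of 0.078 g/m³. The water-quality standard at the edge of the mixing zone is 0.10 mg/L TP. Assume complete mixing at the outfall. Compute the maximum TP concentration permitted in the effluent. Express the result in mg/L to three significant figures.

1.19 mg/L

283 L/s = 0.283 m³/s.
Mass balance: 0.1·14.28 = 0.283·Cₑ + 14·0.078.
Cₑ = (1.428 − 1.092) / 0.283 = 1.188 mg/L.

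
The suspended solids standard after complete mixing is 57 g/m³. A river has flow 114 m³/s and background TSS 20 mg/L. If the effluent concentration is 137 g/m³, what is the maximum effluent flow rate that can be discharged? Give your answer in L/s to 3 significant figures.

52700 L/s

Mass balance at complete mixing: C_std·(Q_w + Q_r) = Q_w·C_e + Q_r·C_b.
Rearranging, Q_w = Q_r·(C_std − C_b)/(C_e − C_std) = 114·(57 − 20) / (137 − 57) = 52.73 m³/s.
= 5.272e+04 L/s.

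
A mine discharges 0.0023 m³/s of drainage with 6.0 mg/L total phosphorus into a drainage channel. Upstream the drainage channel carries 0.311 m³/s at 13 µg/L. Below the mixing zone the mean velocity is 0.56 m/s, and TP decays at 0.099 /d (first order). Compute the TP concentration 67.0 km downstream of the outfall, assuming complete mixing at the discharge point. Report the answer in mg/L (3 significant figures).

0.0497 mg/L

13 µg/L = 0.013 mg/L.
After complete mixing, C₀ = (0.0023·6 + 0.311·0.013) / 0.3133 = 0.05695 mg/L.
Travel time t = 6.7e+04 m / 0.56 m/s = 1.196e+05 s = 1.385 d.
C = 0.05695·exp(−0.099·1.385) = 0.05695·0.8719 = 0.04966 mg/L.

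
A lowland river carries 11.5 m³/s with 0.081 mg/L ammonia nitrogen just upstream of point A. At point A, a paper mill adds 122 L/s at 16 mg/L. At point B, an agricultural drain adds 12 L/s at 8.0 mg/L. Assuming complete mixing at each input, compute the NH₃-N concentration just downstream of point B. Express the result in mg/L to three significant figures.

0.256 mg/L

122 L/s = 0.122 m³/s.
After input A: C = (11.5·0.081 + 0.122·16) / 11.62 = 0.2481 mg/L.
12 L/s = 0.012 m³/s.
After input B: C = (11.62·0.2481 + 0.012·8) / 11.63 = 0.2561 mg/L.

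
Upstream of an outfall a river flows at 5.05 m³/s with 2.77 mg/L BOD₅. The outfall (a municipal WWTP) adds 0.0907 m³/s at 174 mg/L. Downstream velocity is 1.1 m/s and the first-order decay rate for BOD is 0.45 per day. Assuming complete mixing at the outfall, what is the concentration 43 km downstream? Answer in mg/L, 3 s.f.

4.72 mg/L

After complete mixing, C₀ = (0.0907·174 + 5.05·2.77) / 5.141 = 5.791 mg/L.
Travel time t = 4.3e+04 m / 1.1 m/s = 3.909e+04 s = 0.4524 d.
C = 5.791·exp(−0.45·0.4524) = 5.791·0.8158 = 4.724 mg/L.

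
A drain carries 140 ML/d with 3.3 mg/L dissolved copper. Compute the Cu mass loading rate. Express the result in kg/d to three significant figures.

140 ML/d = 1.62 m³/s.
Mass flux = Q·C = 1.62 m³/s × 3.3 g/m³ = 5.347 g/s.
= 5.347 g/s × 86.4 = 462 kg/d.

462 kg/d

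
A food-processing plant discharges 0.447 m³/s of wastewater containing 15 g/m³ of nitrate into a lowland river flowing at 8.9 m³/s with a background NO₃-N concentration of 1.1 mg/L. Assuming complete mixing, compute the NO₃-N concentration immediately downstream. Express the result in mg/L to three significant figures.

Conservation of mass across the mixing zone: C = (0.447·15 + 8.9·1.1) / (0.447 + 8.9) = 16.5/9.347 = 1.765 mg/L.

1.76 mg/L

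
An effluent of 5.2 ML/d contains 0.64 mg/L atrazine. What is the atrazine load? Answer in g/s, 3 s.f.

0.0385 g/s

5.2 ML/d = 0.06019 m³/s.
Mass flux = Q·C = 0.06019 m³/s × 0.64 g/m³ = 0.03852 g/s.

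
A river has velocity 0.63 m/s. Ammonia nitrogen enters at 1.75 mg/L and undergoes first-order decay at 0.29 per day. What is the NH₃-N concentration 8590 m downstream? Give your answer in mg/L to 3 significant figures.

Travel time t = 8590 m / 0.63 m/s = 8590/0.63 = 1.363e+04 s = 0.1578 d.
First-order decay: C = 1.75·exp(−0.29·0.1578) = 1.75·0.9553 = 1.672 mg/L.

1.67 mg/L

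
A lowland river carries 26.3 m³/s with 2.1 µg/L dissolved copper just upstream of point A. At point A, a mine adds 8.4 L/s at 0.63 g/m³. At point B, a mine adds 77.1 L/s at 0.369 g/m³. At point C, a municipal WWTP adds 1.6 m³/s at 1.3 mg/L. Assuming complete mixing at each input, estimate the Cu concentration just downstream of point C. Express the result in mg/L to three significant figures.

2.1 µg/L = 0.0021 mg/L.
8.4 L/s = 0.0084 m³/s.
After input A: C = (26.3·0.0021 + 0.0084·0.63) / 26.31 = 0.0023 mg/L.
77.1 L/s = 0.0771 m³/s.
After input B: C = (26.31·0.0023 + 0.0771·0.369) / 26.39 = 0.003372 mg/L.
After input C: C = (26.39·0.003372 + 1.6·1.3) / 27.99 = 0.0775 mg/L.

0.0775 mg/L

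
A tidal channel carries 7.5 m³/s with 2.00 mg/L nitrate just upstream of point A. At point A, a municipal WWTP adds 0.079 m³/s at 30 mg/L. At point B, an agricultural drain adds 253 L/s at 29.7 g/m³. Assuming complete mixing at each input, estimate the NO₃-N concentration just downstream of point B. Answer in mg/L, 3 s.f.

After input A: C = (7.5·2 + 0.079·30) / 7.579 = 2.292 mg/L.
253 L/s = 0.253 m³/s.
After input B: C = (7.579·2.292 + 0.253·29.7) / 7.832 = 3.177 mg/L.

3.18 mg/L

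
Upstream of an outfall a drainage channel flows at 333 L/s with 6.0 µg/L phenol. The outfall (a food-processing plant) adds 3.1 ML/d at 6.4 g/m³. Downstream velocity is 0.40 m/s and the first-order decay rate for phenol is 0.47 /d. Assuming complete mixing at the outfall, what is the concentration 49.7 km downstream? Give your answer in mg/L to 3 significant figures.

0.319 mg/L

3.1 ML/d = 0.03588 m³/s.
333 L/s = 0.333 m³/s.
6.0 µg/L = 0.006 mg/L.
After complete mixing, C₀ = (0.03588·6.4 + 0.333·0.006) / 0.3689 = 0.6279 mg/L.
Travel time t = 4.97e+04 m / 0.40 m/s = 1.242e+05 s = 1.438 d.
C = 0.6279·exp(−0.47·1.438) = 0.6279·0.5087 = 0.3194 mg/L.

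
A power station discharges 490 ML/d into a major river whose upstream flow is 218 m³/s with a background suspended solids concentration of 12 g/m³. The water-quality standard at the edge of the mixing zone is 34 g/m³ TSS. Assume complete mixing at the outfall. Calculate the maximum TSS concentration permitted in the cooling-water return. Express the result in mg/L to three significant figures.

880 mg/L

490 ML/d = 5.671 m³/s.
Mass balance: 34·223.7 = 5.671·Cₑ + 218·12.
Cₑ = (7605 − 2616) / 5.671 = 879.7 mg/L.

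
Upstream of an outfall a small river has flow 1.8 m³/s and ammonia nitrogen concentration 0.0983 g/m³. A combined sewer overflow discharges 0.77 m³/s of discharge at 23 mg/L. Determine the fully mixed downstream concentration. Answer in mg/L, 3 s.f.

Flow-weighted mixing gives C = (0.77·23 + 1.8·0.0983) / (0.77 + 1.8) = 17.89/2.57 = 6.96 mg/L.

6.96 mg/L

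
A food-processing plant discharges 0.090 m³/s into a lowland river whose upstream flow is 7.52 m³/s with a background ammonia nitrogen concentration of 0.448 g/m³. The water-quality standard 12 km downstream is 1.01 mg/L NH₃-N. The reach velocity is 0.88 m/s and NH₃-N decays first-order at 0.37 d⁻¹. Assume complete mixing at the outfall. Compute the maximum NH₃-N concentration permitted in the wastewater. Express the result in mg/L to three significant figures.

53.1 mg/L

Travel time to the compliance point: t = 1.2e+04/0.88 = 1.364e+04 s = 0.1578 d; decay factor exp(−0.37·0.1578) = 0.9433.
So the concentration just after mixing may be at most 1.01/0.9433 = 1.071 mg/L.
Mass balance: 1.071·7.61 = 0.09·Cₑ + 7.52·0.448.
Cₑ = (8.148 − 3.369) / 0.09 = 53.1 mg/L.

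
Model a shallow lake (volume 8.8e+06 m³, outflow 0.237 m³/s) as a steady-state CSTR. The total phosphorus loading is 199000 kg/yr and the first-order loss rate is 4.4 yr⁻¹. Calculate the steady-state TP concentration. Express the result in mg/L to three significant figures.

Outflow Q = 0.237 m³/s × 3.156e+07 s/yr = 7.479e+06 m³/yr.
Steady-state CSTR mass balance: W = Q·C + k·V·C, so C = W/(Q + kV).
Q + kV = 7.479e+06 + 4.4·8.8e+06 = 4.62e+07 m³/yr.
C = 199000/4.62e+07 = 0.004307 kg/m³ = 4.307 mg/L.

4.31 mg/L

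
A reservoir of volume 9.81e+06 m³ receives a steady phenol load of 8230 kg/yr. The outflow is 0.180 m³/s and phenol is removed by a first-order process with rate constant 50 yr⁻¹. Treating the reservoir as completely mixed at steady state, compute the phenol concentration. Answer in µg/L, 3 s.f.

Outflow Q = 0.180 m³/s × 3.156e+07 s/yr = 5.68e+06 m³/yr.
Steady-state CSTR mass balance: W = Q·C + k·V·C, so C = W/(Q + kV).
Q + kV = 5.68e+06 + 50·9.81e+06 = 4.962e+08 m³/yr.
C = 8230/4.962e+08 = 1.659e-05 kg/m³ = 0.01659 mg/L = 16.59 µg/L.

16.6 µg/L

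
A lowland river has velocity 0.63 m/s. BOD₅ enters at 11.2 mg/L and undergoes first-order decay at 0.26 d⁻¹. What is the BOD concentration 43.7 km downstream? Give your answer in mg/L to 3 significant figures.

9.09 mg/L

Travel time t = 43.7 km / 0.63 m/s = 4.37e+04/0.63 = 6.937e+04 s = 0.8028 d.
First-order decay: C = 11.2·exp(−0.26·0.8028) = 11.2·0.8116 = 9.09 mg/L.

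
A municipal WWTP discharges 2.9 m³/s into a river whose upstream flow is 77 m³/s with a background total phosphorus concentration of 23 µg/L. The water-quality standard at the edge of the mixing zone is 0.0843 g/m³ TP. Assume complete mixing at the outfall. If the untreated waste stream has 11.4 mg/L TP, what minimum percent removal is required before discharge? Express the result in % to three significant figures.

85.0 %

23 µg/L = 0.023 mg/L.
Mass balance: 0.0843·79.9 = 2.9·Cₑ + 77·0.023.
Cₑ = (6.736 − 1.771) / 2.9 = 1.712 mg/L.
Required removal = 1 − 1.712/11.4 = 84.98 %.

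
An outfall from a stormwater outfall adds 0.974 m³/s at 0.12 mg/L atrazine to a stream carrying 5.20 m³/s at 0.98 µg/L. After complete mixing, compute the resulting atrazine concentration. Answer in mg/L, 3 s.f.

0.98 µg/L = 0.00098 mg/L.
Flow-weighted mixing gives C = (0.974·0.12 + 5.2·0.00098) / (0.974 + 5.2) = 0.122/6.174 = 0.01976 mg/L.

0.0198 mg/L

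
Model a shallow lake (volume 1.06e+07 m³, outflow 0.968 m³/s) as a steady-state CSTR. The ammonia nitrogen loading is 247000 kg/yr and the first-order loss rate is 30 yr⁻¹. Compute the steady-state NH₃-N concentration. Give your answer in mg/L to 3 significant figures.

0.709 mg/L

Outflow Q = 0.968 m³/s × 3.156e+07 s/yr = 3.055e+07 m³/yr.
Steady-state CSTR mass balance: W = Q·C + k·V·C, so C = W/(Q + kV).
Q + kV = 3.055e+07 + 30·1.06e+07 = 3.485e+08 m³/yr.
C = 247000/3.485e+08 = 0.0007087 kg/m³ = 0.7087 mg/L.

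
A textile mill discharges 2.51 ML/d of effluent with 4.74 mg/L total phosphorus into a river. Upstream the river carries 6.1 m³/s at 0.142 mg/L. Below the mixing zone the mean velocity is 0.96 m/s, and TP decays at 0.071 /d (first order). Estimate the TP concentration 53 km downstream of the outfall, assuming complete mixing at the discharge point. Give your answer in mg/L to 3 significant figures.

2.51 ML/d = 0.02905 m³/s.
After complete mixing, C₀ = (0.02905·4.74 + 6.1·0.142) / 6.129 = 0.1638 mg/L.
Travel time t = 5.3e+04 m / 0.96 m/s = 5.521e+04 s = 0.639 d.
C = 0.1638·exp(−0.071·0.639) = 0.1638·0.9556 = 0.1565 mg/L.

0.157 mg/L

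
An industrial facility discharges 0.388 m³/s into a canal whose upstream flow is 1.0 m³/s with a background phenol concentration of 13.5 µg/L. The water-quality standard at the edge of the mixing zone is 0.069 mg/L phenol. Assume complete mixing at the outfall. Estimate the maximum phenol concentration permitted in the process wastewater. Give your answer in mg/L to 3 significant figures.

13.5 µg/L = 0.0135 mg/L.
Mass balance: 0.069·1.388 = 0.388·Cₑ + 1·0.0135.
Cₑ = (0.09577 − 0.0135) / 0.388 = 0.212 mg/L.

0.212 mg/L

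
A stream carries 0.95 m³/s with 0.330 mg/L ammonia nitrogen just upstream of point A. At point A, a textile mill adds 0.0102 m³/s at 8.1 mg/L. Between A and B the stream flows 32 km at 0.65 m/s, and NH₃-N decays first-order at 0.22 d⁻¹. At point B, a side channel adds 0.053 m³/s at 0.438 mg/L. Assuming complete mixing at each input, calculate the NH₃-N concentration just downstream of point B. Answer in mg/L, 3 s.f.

After input A: C = (0.95·0.33 + 0.0102·8.1) / 0.9602 = 0.4125 mg/L.
Over the 32 km reach to input B (t = 4.923e+04 s = 0.5698 d), decay gives C = 0.4125·exp(−0.22·0.5698) = 0.3639 mg/L.
After input B: C = (0.9602·0.3639 + 0.053·0.438) / 1.013 = 0.3678 mg/L.

0.368 mg/L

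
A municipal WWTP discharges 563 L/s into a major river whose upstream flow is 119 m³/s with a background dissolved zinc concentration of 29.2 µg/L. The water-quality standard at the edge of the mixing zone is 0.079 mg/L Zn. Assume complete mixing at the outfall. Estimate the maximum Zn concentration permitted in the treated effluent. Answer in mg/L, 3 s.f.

563 L/s = 0.563 m³/s.
29.2 µg/L = 0.0292 mg/L.
Mass balance: 0.079·119.6 = 0.563·Cₑ + 119·0.0292.
Cₑ = (9.445 − 3.475) / 0.563 = 10.61 mg/L.

10.6 mg/L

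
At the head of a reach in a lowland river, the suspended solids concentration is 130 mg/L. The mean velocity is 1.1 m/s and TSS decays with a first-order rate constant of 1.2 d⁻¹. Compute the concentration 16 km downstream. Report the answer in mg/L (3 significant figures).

Travel time t = 16 km / 1.1 m/s = 1.6e+04/1.1 = 1.455e+04 s = 0.1684 d.
First-order decay: C = 130·exp(−1.2·0.1684) = 130·0.8171 = 106.2 mg/L.

106 mg/L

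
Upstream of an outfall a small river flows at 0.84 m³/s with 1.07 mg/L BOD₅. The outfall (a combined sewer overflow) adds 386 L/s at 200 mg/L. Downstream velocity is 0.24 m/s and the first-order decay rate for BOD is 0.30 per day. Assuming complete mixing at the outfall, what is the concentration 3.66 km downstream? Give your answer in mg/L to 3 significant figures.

386 L/s = 0.386 m³/s.
After complete mixing, C₀ = (0.386·200 + 0.84·1.07) / 1.226 = 63.7 mg/L.
Travel time t = 3660 m / 0.24 m/s = 1.525e+04 s = 0.1765 d.
C = 63.7·exp(−0.30·0.1765) = 63.7·0.9484 = 60.42 mg/L.

60.4 mg/L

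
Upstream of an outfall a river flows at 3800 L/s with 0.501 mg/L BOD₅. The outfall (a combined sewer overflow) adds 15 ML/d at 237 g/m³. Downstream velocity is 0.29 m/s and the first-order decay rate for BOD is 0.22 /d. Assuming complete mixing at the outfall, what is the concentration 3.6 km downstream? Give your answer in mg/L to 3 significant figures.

10.5 mg/L

15 ML/d = 0.1736 m³/s.
3800 L/s = 3.8 m³/s.
After complete mixing, C₀ = (0.1736·237 + 3.8·0.501) / 3.974 = 10.83 mg/L.
Travel time t = 3600 m / 0.29 m/s = 1.241e+04 s = 0.1437 d.
C = 10.83·exp(−0.22·0.1437) = 10.83·0.9689 = 10.5 mg/L.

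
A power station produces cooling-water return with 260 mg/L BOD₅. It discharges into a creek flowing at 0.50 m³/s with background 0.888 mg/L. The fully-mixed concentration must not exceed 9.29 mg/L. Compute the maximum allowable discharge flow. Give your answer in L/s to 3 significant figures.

Mass balance at complete mixing: C_std·(Q_w + Q_r) = Q_w·C_e + Q_r·C_b.
Rearranging, Q_w = Q_r·(C_std − C_b)/(C_e − C_std) = 0.50·(9.29 − 0.888) / (260 − 9.29) = 0.01676 m³/s.
= 16.76 L/s.

16.8 L/s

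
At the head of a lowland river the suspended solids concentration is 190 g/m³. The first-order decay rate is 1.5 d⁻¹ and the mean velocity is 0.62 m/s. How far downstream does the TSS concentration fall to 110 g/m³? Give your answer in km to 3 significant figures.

From C = C₀·e^(−kt), t = ln(C₀/C)/k = ln(190/110)/1.5 = 0.5465/1.5 = 0.3644 d.
Distance = v·t = 0.62 m/s × 3.148e+04 s = 1.952e+04 m = 19.52 km.

19.5 km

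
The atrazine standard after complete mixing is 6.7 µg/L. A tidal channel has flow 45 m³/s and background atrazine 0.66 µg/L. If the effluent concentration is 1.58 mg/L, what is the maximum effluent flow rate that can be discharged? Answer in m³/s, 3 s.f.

0.173 m³/s

0.66 µg/L = 0.00066 mg/L.
6.7 µg/L = 0.0067 mg/L.
Mass balance at complete mixing: C_std·(Q_w + Q_r) = Q_w·C_e + Q_r·C_b.
Rearranging, Q_w = Q_r·(C_std − C_b)/(C_e − C_std) = 45·(0.0067 − 0.00066) / (1.58 − 0.0067) = 0.1728 m³/s.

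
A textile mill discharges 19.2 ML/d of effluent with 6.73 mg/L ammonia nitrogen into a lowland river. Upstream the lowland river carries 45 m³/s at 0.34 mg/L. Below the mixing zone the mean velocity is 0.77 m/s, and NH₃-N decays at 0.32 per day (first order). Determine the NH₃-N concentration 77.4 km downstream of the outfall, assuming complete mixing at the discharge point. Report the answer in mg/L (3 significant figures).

19.2 ML/d = 0.2222 m³/s.
After complete mixing, C₀ = (0.2222·6.73 + 45·0.34) / 45.22 = 0.3714 mg/L.
Travel time t = 7.74e+04 m / 0.77 m/s = 1.005e+05 s = 1.163 d.
C = 0.3714·exp(−0.32·1.163) = 0.3714·0.6892 = 0.256 mg/L.

0.256 mg/L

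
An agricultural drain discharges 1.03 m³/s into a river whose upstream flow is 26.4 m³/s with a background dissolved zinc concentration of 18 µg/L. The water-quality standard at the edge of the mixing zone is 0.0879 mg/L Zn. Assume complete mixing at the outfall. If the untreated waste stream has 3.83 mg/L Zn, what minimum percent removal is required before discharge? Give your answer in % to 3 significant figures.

50.9 %

18 µg/L = 0.018 mg/L.
Mass balance: 0.0879·27.43 = 1.03·Cₑ + 26.4·0.018.
Cₑ = (2.411 − 0.4752) / 1.03 = 1.88 mg/L.
Required removal = 1 − 1.88/3.83 = 50.93 %.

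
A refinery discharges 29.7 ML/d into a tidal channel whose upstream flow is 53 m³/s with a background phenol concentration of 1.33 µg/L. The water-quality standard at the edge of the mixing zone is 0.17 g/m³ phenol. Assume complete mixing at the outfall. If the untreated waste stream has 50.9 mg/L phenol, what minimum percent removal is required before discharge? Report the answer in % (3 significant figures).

48.6 %

29.7 ML/d = 0.3438 m³/s.
1.33 µg/L = 0.00133 mg/L.
Mass balance: 0.17·53.34 = 0.3438·Cₑ + 53·0.00133.
Cₑ = (9.068 − 0.07049) / 0.3438 = 26.18 mg/L.
Required removal = 1 − 26.18/50.9 = 48.57 %.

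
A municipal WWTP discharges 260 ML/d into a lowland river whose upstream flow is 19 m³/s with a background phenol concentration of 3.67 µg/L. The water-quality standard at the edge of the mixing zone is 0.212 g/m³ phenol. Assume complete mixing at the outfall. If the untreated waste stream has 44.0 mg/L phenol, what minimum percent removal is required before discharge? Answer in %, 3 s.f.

96.5 %

260 ML/d = 3.009 m³/s.
3.67 µg/L = 0.00367 mg/L.
Mass balance: 0.212·22.01 = 3.009·Cₑ + 19·0.00367.
Cₑ = (4.666 − 0.06973) / 3.009 = 1.527 mg/L.
Required removal = 1 − 1.527/44.0 = 96.53 %.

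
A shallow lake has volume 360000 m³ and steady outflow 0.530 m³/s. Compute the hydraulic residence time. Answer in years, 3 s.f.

0.0215 yr

Q = 0.530 m³/s × 3.156e+07 s/yr = 1.673e+07 m³/yr.
Hydraulic residence time τ = V/Q = 360000/1.673e+07 = 0.02152 yr.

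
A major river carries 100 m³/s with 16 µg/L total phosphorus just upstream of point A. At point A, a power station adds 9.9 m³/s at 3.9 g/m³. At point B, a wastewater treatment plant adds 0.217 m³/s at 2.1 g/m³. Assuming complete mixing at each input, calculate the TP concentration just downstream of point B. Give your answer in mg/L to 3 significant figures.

16 µg/L = 0.016 mg/L.
After input A: C = (100·0.016 + 9.9·3.9) / 109.9 = 0.3659 mg/L.
After input B: C = (109.9·0.3659 + 0.217·2.1) / 110.1 = 0.3693 mg/L.

0.369 mg/L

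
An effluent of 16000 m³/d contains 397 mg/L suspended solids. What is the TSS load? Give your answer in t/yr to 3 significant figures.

2320 t/yr

16000 m³/d = 0.1852 m³/s.
Mass flux = Q·C = 0.1852 m³/s × 397 g/m³ = 73.52 g/s.
= 73.52 g/s × 31.56 = 2320 t/yr.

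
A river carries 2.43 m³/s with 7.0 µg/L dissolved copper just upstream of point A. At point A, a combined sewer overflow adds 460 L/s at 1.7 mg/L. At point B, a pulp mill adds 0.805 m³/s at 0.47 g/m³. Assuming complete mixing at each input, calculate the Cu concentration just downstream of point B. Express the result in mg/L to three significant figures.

7.0 µg/L = 0.007 mg/L.
460 L/s = 0.46 m³/s.
After input A: C = (2.43·0.007 + 0.46·1.7) / 2.89 = 0.2765 mg/L.
After input B: C = (2.89·0.2765 + 0.805·0.47) / 3.695 = 0.3186 mg/L.

0.319 mg/L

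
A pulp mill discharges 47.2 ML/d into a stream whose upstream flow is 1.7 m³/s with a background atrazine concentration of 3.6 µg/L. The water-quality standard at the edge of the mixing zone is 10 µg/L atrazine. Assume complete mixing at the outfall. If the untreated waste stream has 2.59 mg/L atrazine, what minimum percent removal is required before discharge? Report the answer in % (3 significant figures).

47.2 ML/d = 0.5463 m³/s.
3.6 µg/L = 0.0036 mg/L.
10 µg/L = 0.01 mg/L.
Mass balance: 0.01·2.246 = 0.5463·Cₑ + 1.7·0.0036.
Cₑ = (0.02246 − 0.00612) / 0.5463 = 0.02992 mg/L.
Required removal = 1 − 0.02992/2.59 = 98.84 %.

98.8 %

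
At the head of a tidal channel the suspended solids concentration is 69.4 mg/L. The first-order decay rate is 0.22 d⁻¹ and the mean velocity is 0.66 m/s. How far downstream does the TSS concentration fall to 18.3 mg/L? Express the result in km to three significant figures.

346 km

From C = C₀·e^(−kt), t = ln(C₀/C)/k = ln(69.4/18.3)/0.22 = 1.333/0.22 = 6.059 d.
Distance = v·t = 0.66 m/s × 5.235e+05 s = 3.455e+05 m = 345.5 km.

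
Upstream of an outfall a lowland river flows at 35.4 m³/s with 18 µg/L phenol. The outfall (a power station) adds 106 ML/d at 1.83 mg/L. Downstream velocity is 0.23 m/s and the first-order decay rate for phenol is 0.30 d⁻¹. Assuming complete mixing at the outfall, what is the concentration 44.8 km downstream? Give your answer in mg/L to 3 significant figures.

0.0400 mg/L

106 ML/d = 1.227 m³/s.
18 µg/L = 0.018 mg/L.
After complete mixing, C₀ = (1.227·1.83 + 35.4·0.018) / 36.63 = 0.07869 mg/L.
Travel time t = 4.48e+04 m / 0.23 m/s = 1.948e+05 s = 2.254 d.
C = 0.07869·exp(−0.30·2.254) = 0.07869·0.5085 = 0.04001 mg/L.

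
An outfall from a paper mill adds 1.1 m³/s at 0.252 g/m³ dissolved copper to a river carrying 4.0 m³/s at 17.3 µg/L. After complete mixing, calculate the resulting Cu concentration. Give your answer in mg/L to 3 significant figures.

17.3 µg/L = 0.0173 mg/L.
Conservation of mass across the mixing zone: C = (1.1·0.252 + 4·0.0173) / (1.1 + 4) = 0.3464/5.1 = 0.06792 mg/L.

0.0679 mg/L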